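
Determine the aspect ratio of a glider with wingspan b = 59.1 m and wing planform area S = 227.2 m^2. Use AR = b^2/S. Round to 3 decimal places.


Step 1: b^2 = 59.1^2 = 3492.81
Step 2: AR = 3492.81 / 227.2 = 15.373

15.373


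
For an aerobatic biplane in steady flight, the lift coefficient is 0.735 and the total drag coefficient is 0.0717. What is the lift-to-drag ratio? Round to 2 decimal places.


Step 1: L/D = CL / CD = 0.735 / 0.0717
Step 2: L/D = 10.25

10.25


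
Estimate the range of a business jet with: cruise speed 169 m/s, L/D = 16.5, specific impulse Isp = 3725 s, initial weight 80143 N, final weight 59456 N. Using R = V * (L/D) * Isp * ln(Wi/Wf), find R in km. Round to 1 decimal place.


Step 1: Coefficient = V * (L/D) * Isp = 169 * 16.5 * 3725 = 10387162.5 m
Step 2: Wi/Wf = 80143 / 59456 = 1.347938
Step 3: ln(1.347938) = 0.298576
Step 4: R = 10387162.5 * 0.298576 = 3101357.4 m = 3101.4 km

3101.4


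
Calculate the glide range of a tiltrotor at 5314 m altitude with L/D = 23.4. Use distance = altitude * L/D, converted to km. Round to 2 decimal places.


Step 1: Glide distance = altitude * L/D = 5314 * 23.4 = 124347.6 m
Step 2: Convert to km: 124347.6 / 1000 = 124.35 km

124.35


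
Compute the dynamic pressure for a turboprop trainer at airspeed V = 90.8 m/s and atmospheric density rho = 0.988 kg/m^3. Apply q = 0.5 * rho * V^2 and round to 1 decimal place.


Step 1: V^2 = 90.8^2 = 8244.64
Step 2: q = 0.5 * 0.988 * 8244.64
Step 3: q = 4072.9 Pa

4072.9


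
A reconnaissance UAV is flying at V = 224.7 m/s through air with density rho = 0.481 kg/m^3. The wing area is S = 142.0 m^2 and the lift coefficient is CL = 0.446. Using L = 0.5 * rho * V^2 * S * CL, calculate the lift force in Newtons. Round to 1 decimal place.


Step 1: Calculate dynamic pressure q = 0.5 * 0.481 * 224.7^2 = 0.5 * 0.481 * 50490.09 = 12142.8666 Pa
Step 2: Multiply by wing area and lift coefficient: L = 12142.8666 * 142.0 * 0.446
Step 3: L = 1724287.0636 * 0.446 = 769032.0 N

769032.0


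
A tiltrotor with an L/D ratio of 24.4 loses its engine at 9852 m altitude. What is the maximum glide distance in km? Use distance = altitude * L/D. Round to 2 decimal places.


Step 1: Glide distance = altitude * L/D = 9852 * 24.4 = 240388.8 m
Step 2: Convert to km: 240388.8 / 1000 = 240.39 km

240.39


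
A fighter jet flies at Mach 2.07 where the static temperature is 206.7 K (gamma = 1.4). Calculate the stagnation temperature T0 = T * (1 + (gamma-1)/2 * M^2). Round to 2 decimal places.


Step 1: (gamma-1)/2 = 0.2
Step 2: M^2 = 4.2849
Step 3: 1 + 0.2 * 4.2849 = 1.85698
Step 4: T0 = 206.7 * 1.85698 = 383.84 K

383.84


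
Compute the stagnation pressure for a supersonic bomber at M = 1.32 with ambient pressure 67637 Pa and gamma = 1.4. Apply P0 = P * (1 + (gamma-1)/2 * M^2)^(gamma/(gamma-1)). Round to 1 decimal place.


Step 1: (gamma-1)/2 * M^2 = 0.2 * 1.7424 = 0.34848
Step 2: 1 + 0.34848 = 1.34848
Step 3: Exponent gamma/(gamma-1) = 3.5
Step 4: P0 = 67637 * 1.34848^3.5 = 192592.8 Pa

192592.8


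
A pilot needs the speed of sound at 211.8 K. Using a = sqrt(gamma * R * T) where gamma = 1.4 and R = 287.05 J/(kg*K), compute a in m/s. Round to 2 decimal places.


Step 1: gamma * R * T = 1.4 * 287.05 * 211.8 = 85116.066
Step 2: a = sqrt(85116.066) = 291.75 m/s

291.75


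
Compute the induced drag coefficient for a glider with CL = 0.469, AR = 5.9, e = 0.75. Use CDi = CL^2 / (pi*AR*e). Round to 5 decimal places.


Step 1: CL^2 = 0.469^2 = 0.219961
Step 2: pi * AR * e = 3.14159 * 5.9 * 0.75 = 13.901547
Step 3: CDi = 0.219961 / 13.901547 = 0.01582

0.01582


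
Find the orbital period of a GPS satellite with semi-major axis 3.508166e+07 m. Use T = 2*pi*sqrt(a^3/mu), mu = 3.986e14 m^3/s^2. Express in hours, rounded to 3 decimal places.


Step 1: a^3 / mu = 4.317580e+22 / 3.986e14 = 1.083186e+08
Step 2: sqrt(1.083186e+08) = 10407.6231 s
Step 3: T = 2*pi * 10407.6231 = 65393.02 s
Step 4: T in hours = 65393.02 / 3600 = 18.165 hours

18.165


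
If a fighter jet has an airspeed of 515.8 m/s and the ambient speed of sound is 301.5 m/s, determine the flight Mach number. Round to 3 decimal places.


Step 1: M = V / a = 515.8 / 301.5
Step 2: M = 1.711

1.711


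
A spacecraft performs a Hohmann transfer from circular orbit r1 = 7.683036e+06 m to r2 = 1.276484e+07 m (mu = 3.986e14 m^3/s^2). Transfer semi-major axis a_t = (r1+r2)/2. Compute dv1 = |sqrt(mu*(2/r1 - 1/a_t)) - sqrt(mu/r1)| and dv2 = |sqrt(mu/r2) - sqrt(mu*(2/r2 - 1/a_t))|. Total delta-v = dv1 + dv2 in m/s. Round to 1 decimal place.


Step 1: Transfer semi-major axis a_t = (7.683036e+06 + 1.276484e+07) / 2 = 1.022394e+07 m
Step 2: v1 (circular at r1) = sqrt(mu/r1) = 7202.81 m/s
Step 3: v_t1 = sqrt(mu*(2/r1 - 1/a_t)) = 8048.24 m/s
Step 4: dv1 = |8048.24 - 7202.81| = 845.42 m/s
Step 5: v2 (circular at r2) = 5588.06 m/s, v_t2 = 4844.16 m/s
Step 6: dv2 = |5588.06 - 4844.16| = 743.9 m/s
Step 7: Total delta-v = 845.42 + 743.9 = 1589.3 m/s

1589.3


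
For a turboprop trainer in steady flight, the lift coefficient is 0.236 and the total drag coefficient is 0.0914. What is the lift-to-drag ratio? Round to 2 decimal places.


Step 1: L/D = CL / CD = 0.236 / 0.0914
Step 2: L/D = 2.58

2.58


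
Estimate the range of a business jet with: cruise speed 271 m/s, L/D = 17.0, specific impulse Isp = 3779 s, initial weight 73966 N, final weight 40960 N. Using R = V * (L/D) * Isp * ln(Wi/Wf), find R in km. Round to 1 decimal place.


Step 1: Coefficient = V * (L/D) * Isp = 271 * 17.0 * 3779 = 17409853.0 m
Step 2: Wi/Wf = 73966 / 40960 = 1.805811
Step 3: ln(1.805811) = 0.59101
Step 4: R = 17409853.0 * 0.59101 = 10289389.3 m = 10289.4 km

10289.4


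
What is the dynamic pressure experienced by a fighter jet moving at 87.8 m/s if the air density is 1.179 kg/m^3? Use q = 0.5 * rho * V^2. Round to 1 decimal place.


Step 1: V^2 = 87.8^2 = 7708.84
Step 2: q = 0.5 * 1.179 * 7708.84
Step 3: q = 4544.4 Pa

4544.4


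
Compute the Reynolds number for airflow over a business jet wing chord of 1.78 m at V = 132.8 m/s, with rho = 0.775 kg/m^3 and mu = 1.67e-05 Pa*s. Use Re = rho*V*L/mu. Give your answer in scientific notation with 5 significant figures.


Step 1: Numerator = rho * V * L = 0.775 * 132.8 * 1.78 = 183.1976
Step 2: Re = 183.1976 / 1.67e-05
Step 3: Re = 1.0970e+07

1.0970e+07


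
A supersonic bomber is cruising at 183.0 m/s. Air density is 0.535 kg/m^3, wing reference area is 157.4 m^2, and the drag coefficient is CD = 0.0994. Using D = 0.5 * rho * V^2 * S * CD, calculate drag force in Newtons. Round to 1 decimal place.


Step 1: Dynamic pressure q = 0.5 * 0.535 * 183.0^2 = 8958.3075 Pa
Step 2: Drag D = q * S * CD = 8958.3075 * 157.4 * 0.0994
Step 3: D = 140157.7 N

140157.7


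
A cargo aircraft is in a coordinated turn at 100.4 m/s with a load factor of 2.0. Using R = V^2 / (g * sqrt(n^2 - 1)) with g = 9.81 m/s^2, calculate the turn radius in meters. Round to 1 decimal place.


Step 1: V^2 = 100.4^2 = 10080.16
Step 2: n^2 - 1 = 2.0^2 - 1 = 3.0
Step 3: sqrt(3.0) = 1.732051
Step 4: R = 10080.16 / (9.81 * 1.732051) = 593.3 m

593.3


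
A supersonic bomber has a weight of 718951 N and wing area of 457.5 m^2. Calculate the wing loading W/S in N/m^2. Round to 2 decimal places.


Step 1: Wing loading = W / S = 718951 / 457.5
Step 2: Wing loading = 1571.48 N/m^2

1571.48


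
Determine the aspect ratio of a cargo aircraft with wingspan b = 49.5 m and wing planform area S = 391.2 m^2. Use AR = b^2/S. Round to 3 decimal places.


Step 1: b^2 = 49.5^2 = 2450.25
Step 2: AR = 2450.25 / 391.2 = 6.263

6.263


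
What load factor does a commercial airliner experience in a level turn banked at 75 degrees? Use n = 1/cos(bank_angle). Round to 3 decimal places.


Step 1: Convert 75 degrees to radians = 1.308997
Step 2: cos(75 deg) = 0.258819
Step 3: n = 1 / 0.258819 = 3.864

3.864


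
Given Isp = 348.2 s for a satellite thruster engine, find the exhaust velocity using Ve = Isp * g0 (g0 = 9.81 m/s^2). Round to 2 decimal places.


Step 1: Ve = Isp * g0 = 348.2 * 9.81
Step 2: Ve = 3415.84 m/s

3415.84


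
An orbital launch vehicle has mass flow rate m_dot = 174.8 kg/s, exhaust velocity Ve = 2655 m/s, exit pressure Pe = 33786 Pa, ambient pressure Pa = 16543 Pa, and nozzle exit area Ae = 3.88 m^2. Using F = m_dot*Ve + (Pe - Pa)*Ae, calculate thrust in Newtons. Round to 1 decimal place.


Step 1: Momentum thrust = m_dot * Ve = 174.8 * 2655 = 464094.0 N
Step 2: Pressure thrust = (Pe - Pa) * Ae = (33786 - 16543) * 3.88 = 66902.84 N
Step 3: Total thrust F = 464094.0 + 66902.84 = 530996.8 N

530996.8


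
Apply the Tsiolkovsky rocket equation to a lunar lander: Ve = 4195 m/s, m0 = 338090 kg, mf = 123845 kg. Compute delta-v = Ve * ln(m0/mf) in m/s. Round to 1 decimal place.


Step 1: Mass ratio m0/mf = 338090 / 123845 = 2.729945
Step 2: ln(2.729945) = 1.004281
Step 3: delta-v = 4195 * 1.004281 = 4213.0 m/s

4213.0


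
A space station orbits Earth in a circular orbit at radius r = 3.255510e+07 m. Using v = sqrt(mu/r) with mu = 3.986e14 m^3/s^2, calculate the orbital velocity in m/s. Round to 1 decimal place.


Step 1: mu / r = 3.986e14 / 3.255510e+07 = 12243857.3373
Step 2: v = sqrt(12243857.3373) = 3499.1 m/s

3499.1


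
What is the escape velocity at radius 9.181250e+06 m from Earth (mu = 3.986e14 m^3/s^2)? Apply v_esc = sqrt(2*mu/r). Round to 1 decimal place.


Step 1: 2*mu/r = 2 * 3.986e14 / 9.181250e+06 = 86829135.4663
Step 2: v_esc = sqrt(86829135.4663) = 9318.2 m/s

9318.2


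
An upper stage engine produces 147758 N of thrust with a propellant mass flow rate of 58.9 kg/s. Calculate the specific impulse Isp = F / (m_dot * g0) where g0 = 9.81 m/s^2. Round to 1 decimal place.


Step 1: m_dot * g0 = 58.9 * 9.81 = 577.81
Step 2: Isp = 147758 / 577.81 = 255.7 s

255.7


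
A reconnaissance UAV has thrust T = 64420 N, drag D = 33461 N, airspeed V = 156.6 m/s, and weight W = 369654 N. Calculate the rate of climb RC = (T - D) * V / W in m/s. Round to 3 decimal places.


Step 1: Excess thrust = T - D = 64420 - 33461 = 30959 N
Step 2: Excess power = 30959 * 156.6 = 4848179.4 W
Step 3: RC = 4848179.4 / 369654 = 13.115 m/s

13.115


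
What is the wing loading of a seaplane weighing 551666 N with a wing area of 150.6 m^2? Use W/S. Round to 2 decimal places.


Step 1: Wing loading = W / S = 551666 / 150.6
Step 2: Wing loading = 3663.12 N/m^2

3663.12


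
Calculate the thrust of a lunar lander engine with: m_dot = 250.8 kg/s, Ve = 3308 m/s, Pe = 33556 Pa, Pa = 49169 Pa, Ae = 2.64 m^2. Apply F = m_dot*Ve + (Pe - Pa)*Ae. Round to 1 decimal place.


Step 1: Momentum thrust = m_dot * Ve = 250.8 * 3308 = 829646.4 N
Step 2: Pressure thrust = (Pe - Pa) * Ae = (33556 - 49169) * 2.64 = -41218.32 N
Step 3: Total thrust F = 829646.4 + -41218.32 = 788428.1 N

788428.1


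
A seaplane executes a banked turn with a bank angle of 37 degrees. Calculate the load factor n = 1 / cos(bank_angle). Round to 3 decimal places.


Step 1: Convert 37 degrees to radians = 0.645772
Step 2: cos(37 deg) = 0.798636
Step 3: n = 1 / 0.798636 = 1.252

1.252


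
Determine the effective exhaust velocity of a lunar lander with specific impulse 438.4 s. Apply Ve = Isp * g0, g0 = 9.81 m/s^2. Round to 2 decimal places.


Step 1: Ve = Isp * g0 = 438.4 * 9.81
Step 2: Ve = 4300.70 m/s

4300.70


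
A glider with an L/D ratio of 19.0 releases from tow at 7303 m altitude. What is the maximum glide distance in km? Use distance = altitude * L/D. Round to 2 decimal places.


Step 1: Glide distance = altitude * L/D = 7303 * 19.0 = 138757.0 m
Step 2: Convert to km: 138757.0 / 1000 = 138.76 km

138.76


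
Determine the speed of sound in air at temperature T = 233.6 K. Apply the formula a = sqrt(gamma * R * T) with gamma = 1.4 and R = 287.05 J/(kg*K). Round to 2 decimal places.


Step 1: gamma * R * T = 1.4 * 287.05 * 233.6 = 93876.832
Step 2: a = sqrt(93876.832) = 306.39 m/s

306.39


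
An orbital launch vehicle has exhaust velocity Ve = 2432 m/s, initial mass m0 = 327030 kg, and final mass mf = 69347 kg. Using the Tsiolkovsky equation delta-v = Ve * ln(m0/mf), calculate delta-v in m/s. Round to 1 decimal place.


Step 1: Mass ratio m0/mf = 327030 / 69347 = 4.715849
Step 2: ln(4.715849) = 1.550929
Step 3: delta-v = 2432 * 1.550929 = 3771.9 m/s

3771.9


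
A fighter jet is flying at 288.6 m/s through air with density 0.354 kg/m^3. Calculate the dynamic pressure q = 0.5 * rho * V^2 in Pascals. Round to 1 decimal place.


Step 1: V^2 = 288.6^2 = 83289.96
Step 2: q = 0.5 * 0.354 * 83289.96
Step 3: q = 14742.3 Pa

14742.3


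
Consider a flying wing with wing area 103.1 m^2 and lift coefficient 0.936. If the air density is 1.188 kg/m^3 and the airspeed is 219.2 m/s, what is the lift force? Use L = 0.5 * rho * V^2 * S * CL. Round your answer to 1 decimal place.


Step 1: Calculate dynamic pressure q = 0.5 * 1.188 * 219.2^2 = 0.5 * 1.188 * 48048.64 = 28540.8922 Pa
Step 2: Multiply by wing area and lift coefficient: L = 28540.8922 * 103.1 * 0.936
Step 3: L = 2942565.9817 * 0.936 = 2754241.8 N

2754241.8


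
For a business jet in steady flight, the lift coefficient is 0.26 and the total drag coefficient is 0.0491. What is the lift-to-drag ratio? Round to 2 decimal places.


Step 1: L/D = CL / CD = 0.26 / 0.0491
Step 2: L/D = 5.30

5.30


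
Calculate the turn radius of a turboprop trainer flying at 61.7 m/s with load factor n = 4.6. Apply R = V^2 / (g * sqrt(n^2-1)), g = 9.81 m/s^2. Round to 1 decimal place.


Step 1: V^2 = 61.7^2 = 3806.89
Step 2: n^2 - 1 = 4.6^2 - 1 = 20.16
Step 3: sqrt(20.16) = 4.489989
Step 4: R = 3806.89 / (9.81 * 4.489989) = 86.4 m

86.4


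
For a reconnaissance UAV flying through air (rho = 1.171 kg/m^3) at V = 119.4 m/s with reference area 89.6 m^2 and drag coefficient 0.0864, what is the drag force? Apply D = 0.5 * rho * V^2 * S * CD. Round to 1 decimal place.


Step 1: Dynamic pressure q = 0.5 * 1.171 * 119.4^2 = 8347.0988 Pa
Step 2: Drag D = q * S * CD = 8347.0988 * 89.6 * 0.0864
Step 3: D = 64618.6 N

64618.6


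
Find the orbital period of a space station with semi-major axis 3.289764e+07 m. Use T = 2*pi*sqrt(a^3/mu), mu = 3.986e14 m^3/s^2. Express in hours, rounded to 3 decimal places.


Step 1: a^3 / mu = 3.560363e+22 / 3.986e14 = 8.932169e+07
Step 2: sqrt(8.932169e+07) = 9451.0153 s
Step 3: T = 2*pi * 9451.0153 = 59382.48 s
Step 4: T in hours = 59382.48 / 3600 = 16.495 hours

16.495


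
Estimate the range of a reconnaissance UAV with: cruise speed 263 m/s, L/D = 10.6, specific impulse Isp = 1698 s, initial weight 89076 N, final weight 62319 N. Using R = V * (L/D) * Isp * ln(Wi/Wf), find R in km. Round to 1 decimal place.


Step 1: Coefficient = V * (L/D) * Isp = 263 * 10.6 * 1698 = 4733684.4 m
Step 2: Wi/Wf = 89076 / 62319 = 1.429355
Step 3: ln(1.429355) = 0.357224
Step 4: R = 4733684.4 * 0.357224 = 1690983.7 m = 1691.0 km

1691.0


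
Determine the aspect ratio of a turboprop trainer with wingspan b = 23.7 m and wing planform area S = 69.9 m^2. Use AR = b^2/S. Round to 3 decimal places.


Step 1: b^2 = 23.7^2 = 561.69
Step 2: AR = 561.69 / 69.9 = 8.036

8.036


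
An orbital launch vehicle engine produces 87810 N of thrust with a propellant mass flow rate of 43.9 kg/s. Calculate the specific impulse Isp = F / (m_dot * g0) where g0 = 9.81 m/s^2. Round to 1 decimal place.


Step 1: m_dot * g0 = 43.9 * 9.81 = 430.66
Step 2: Isp = 87810 / 430.66 = 203.9 s

203.9


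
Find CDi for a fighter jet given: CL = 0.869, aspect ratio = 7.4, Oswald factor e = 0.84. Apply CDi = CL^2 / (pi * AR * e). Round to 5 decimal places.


Step 1: CL^2 = 0.869^2 = 0.755161
Step 2: pi * AR * e = 3.14159 * 7.4 * 0.84 = 19.52814
Step 3: CDi = 0.755161 / 19.52814 = 0.03867

0.03867


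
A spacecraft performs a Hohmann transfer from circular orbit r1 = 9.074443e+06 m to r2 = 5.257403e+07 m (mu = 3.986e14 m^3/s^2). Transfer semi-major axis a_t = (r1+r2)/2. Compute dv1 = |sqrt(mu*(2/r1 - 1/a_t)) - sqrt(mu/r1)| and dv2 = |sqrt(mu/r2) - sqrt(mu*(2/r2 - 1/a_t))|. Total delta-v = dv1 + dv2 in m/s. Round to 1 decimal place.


Step 1: Transfer semi-major axis a_t = (9.074443e+06 + 5.257403e+07) / 2 = 3.082424e+07 m
Step 2: v1 (circular at r1) = sqrt(mu/r1) = 6627.64 m/s
Step 3: v_t1 = sqrt(mu*(2/r1 - 1/a_t)) = 8655.62 m/s
Step 4: dv1 = |8655.62 - 6627.64| = 2027.98 m/s
Step 5: v2 (circular at r2) = 2753.49 m/s, v_t2 = 1493.99 m/s
Step 6: dv2 = |2753.49 - 1493.99| = 1259.5 m/s
Step 7: Total delta-v = 2027.98 + 1259.5 = 3287.5 m/s

3287.5


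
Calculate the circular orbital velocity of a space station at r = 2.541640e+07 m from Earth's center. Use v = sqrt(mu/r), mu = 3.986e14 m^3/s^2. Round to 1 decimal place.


Step 1: mu / r = 3.986e14 / 2.541640e+07 = 15682787.4915
Step 2: v = sqrt(15682787.4915) = 3960.1 m/s

3960.1


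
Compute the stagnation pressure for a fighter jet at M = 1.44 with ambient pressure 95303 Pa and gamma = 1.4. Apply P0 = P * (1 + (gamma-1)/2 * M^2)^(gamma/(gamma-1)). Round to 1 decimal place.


Step 1: (gamma-1)/2 * M^2 = 0.2 * 2.0736 = 0.41472
Step 2: 1 + 0.41472 = 1.41472
Step 3: Exponent gamma/(gamma-1) = 3.5
Step 4: P0 = 95303 * 1.41472^3.5 = 320961.8 Pa

320961.8


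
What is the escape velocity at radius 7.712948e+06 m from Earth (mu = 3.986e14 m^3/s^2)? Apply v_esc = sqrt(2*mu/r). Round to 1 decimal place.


Step 1: 2*mu/r = 2 * 3.986e14 / 7.712948e+06 = 103358663.8987
Step 2: v_esc = sqrt(103358663.8987) = 10166.5 m/s

10166.5


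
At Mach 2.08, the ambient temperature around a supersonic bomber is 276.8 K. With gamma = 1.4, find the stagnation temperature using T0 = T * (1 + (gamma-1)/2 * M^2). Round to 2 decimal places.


Step 1: (gamma-1)/2 = 0.2
Step 2: M^2 = 4.3264
Step 3: 1 + 0.2 * 4.3264 = 1.86528
Step 4: T0 = 276.8 * 1.86528 = 516.31 K

516.31


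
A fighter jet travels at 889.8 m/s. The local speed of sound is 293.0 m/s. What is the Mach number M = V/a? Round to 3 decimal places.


Step 1: M = V / a = 889.8 / 293.0
Step 2: M = 3.037

3.037


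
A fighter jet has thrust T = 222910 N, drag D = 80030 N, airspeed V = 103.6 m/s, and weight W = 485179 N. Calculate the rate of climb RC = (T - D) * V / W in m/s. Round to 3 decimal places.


Step 1: Excess thrust = T - D = 222910 - 80030 = 142880 N
Step 2: Excess power = 142880 * 103.6 = 14802368.0 W
Step 3: RC = 14802368.0 / 485179 = 30.509 m/s

30.509


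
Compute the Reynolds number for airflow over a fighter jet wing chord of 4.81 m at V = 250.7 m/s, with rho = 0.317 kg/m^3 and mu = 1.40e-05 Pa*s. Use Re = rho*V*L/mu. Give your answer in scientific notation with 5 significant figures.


Step 1: Numerator = rho * V * L = 0.317 * 250.7 * 4.81 = 382.259839
Step 2: Re = 382.259839 / 1.40e-05
Step 3: Re = 2.7304e+07

2.7304e+07


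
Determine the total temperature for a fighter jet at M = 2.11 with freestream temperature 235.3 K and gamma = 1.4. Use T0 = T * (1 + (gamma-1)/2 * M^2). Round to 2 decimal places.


Step 1: (gamma-1)/2 = 0.2
Step 2: M^2 = 4.4521
Step 3: 1 + 0.2 * 4.4521 = 1.89042
Step 4: T0 = 235.3 * 1.89042 = 444.82 K

444.82


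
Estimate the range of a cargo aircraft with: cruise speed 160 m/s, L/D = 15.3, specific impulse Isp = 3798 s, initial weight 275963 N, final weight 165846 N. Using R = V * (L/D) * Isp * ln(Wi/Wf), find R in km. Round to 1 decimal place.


Step 1: Coefficient = V * (L/D) * Isp = 160 * 15.3 * 3798 = 9297504.0 m
Step 2: Wi/Wf = 275963 / 165846 = 1.663971
Step 3: ln(1.663971) = 0.509207
Step 4: R = 9297504.0 * 0.509207 = 4734355.5 m = 4734.4 km

4734.4


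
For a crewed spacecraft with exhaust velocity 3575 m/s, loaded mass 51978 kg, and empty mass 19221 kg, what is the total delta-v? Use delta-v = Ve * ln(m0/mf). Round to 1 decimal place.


Step 1: Mass ratio m0/mf = 51978 / 19221 = 2.70423
Step 2: ln(2.70423) = 0.994817
Step 3: delta-v = 3575 * 0.994817 = 3556.5 m/s

3556.5


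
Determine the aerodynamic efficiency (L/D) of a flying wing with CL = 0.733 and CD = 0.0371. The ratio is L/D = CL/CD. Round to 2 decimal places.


Step 1: L/D = CL / CD = 0.733 / 0.0371
Step 2: L/D = 19.76

19.76


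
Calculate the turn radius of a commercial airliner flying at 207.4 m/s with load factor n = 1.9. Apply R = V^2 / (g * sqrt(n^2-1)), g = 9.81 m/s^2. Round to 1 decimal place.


Step 1: V^2 = 207.4^2 = 43014.76
Step 2: n^2 - 1 = 1.9^2 - 1 = 2.61
Step 3: sqrt(2.61) = 1.615549
Step 4: R = 43014.76 / (9.81 * 1.615549) = 2714.1 m

2714.1


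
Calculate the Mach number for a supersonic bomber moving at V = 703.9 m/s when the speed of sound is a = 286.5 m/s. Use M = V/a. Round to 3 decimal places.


Step 1: M = V / a = 703.9 / 286.5
Step 2: M = 2.457

2.457


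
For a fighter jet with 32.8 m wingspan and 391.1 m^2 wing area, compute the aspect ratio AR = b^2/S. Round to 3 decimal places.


Step 1: b^2 = 32.8^2 = 1075.84
Step 2: AR = 1075.84 / 391.1 = 2.751

2.751


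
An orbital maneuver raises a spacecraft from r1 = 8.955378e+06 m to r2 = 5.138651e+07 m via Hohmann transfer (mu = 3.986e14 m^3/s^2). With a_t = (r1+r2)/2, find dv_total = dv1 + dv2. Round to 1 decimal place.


Step 1: Transfer semi-major axis a_t = (8.955378e+06 + 5.138651e+07) / 2 = 3.017094e+07 m
Step 2: v1 (circular at r1) = sqrt(mu/r1) = 6671.55 m/s
Step 3: v_t1 = sqrt(mu*(2/r1 - 1/a_t)) = 8706.76 m/s
Step 4: dv1 = |8706.76 - 6671.55| = 2035.22 m/s
Step 5: v2 (circular at r2) = 2785.12 m/s, v_t2 = 1517.37 m/s
Step 6: dv2 = |2785.12 - 1517.37| = 1267.75 m/s
Step 7: Total delta-v = 2035.22 + 1267.75 = 3303.0 m/s

3303.0


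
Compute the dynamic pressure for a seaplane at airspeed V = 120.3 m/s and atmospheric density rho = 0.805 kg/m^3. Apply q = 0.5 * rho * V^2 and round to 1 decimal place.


Step 1: V^2 = 120.3^2 = 14472.09
Step 2: q = 0.5 * 0.805 * 14472.09
Step 3: q = 5825.0 Pa

5825.0


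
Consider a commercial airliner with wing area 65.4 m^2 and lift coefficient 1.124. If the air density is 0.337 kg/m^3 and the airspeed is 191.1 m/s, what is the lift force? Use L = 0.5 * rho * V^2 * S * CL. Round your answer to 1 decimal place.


Step 1: Calculate dynamic pressure q = 0.5 * 0.337 * 191.1^2 = 0.5 * 0.337 * 36519.21 = 6153.4869 Pa
Step 2: Multiply by wing area and lift coefficient: L = 6153.4869 * 65.4 * 1.124
Step 3: L = 402438.0423 * 1.124 = 452340.4 N

452340.4


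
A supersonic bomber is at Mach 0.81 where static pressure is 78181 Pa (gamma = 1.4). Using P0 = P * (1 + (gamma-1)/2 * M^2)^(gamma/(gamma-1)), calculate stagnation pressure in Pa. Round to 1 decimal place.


Step 1: (gamma-1)/2 * M^2 = 0.2 * 0.6561 = 0.13122
Step 2: 1 + 0.13122 = 1.13122
Step 3: Exponent gamma/(gamma-1) = 3.5
Step 4: P0 = 78181 * 1.13122^3.5 = 120369.4 Pa

120369.4


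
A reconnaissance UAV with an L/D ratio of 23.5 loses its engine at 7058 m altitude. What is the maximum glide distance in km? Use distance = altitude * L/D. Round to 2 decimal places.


Step 1: Glide distance = altitude * L/D = 7058 * 23.5 = 165863.0 m
Step 2: Convert to km: 165863.0 / 1000 = 165.86 km

165.86


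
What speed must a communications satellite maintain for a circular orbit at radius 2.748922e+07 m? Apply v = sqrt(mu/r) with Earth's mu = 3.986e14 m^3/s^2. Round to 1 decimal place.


Step 1: mu / r = 3.986e14 / 2.748922e+07 = 14500229.5445
Step 2: v = sqrt(14500229.5445) = 3807.9 m/s

3807.9


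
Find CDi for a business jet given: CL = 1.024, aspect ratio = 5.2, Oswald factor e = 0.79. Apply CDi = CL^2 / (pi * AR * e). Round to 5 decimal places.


Step 1: CL^2 = 1.024^2 = 1.048576
Step 2: pi * AR * e = 3.14159 * 5.2 * 0.79 = 12.905663
Step 3: CDi = 1.048576 / 12.905663 = 0.08125

0.08125


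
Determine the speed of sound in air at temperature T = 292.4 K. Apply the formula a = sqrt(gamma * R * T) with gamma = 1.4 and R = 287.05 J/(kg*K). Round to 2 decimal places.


Step 1: gamma * R * T = 1.4 * 287.05 * 292.4 = 117506.788
Step 2: a = sqrt(117506.788) = 342.79 m/s

342.79


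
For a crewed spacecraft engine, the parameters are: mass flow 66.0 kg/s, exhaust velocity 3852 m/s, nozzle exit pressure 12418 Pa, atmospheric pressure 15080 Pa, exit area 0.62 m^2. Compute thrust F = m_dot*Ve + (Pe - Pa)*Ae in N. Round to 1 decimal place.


Step 1: Momentum thrust = m_dot * Ve = 66.0 * 3852 = 254232.0 N
Step 2: Pressure thrust = (Pe - Pa) * Ae = (12418 - 15080) * 0.62 = -1650.44 N
Step 3: Total thrust F = 254232.0 + -1650.44 = 252581.6 N

252581.6


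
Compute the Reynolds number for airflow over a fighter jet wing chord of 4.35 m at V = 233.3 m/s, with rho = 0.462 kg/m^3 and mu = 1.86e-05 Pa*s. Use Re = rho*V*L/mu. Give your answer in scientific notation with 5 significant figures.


Step 1: Numerator = rho * V * L = 0.462 * 233.3 * 4.35 = 468.86301
Step 2: Re = 468.86301 / 1.86e-05
Step 3: Re = 2.5208e+07

2.5208e+07


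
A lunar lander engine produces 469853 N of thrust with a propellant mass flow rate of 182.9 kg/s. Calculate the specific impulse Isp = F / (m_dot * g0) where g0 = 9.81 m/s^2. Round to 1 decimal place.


Step 1: m_dot * g0 = 182.9 * 9.81 = 1794.25
Step 2: Isp = 469853 / 1794.25 = 261.9 s

261.9


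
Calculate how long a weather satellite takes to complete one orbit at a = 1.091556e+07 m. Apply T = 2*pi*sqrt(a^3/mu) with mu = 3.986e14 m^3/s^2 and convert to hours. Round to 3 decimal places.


Step 1: a^3 / mu = 1.300583e+21 / 3.986e14 = 3.262878e+06
Step 2: sqrt(3.262878e+06) = 1806.3437 s
Step 3: T = 2*pi * 1806.3437 = 11349.59 s
Step 4: T in hours = 11349.59 / 3600 = 3.153 hours

3.153


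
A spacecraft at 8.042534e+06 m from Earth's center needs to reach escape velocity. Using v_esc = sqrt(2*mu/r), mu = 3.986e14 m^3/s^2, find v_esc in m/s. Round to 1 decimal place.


Step 1: 2*mu/r = 2 * 3.986e14 / 8.042534e+06 = 99122987.8543
Step 2: v_esc = sqrt(99122987.8543) = 9956.1 m/s

9956.1


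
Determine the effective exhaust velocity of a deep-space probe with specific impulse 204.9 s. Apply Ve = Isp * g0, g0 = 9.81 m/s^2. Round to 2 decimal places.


Step 1: Ve = Isp * g0 = 204.9 * 9.81
Step 2: Ve = 2010.07 m/s

2010.07


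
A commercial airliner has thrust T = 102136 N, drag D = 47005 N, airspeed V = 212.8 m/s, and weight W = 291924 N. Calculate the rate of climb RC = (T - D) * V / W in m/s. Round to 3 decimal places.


Step 1: Excess thrust = T - D = 102136 - 47005 = 55131 N
Step 2: Excess power = 55131 * 212.8 = 11731876.8 W
Step 3: RC = 11731876.8 / 291924 = 40.188 m/s

40.188


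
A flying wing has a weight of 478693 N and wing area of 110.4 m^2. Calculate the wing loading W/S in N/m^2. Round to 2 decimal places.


Step 1: Wing loading = W / S = 478693 / 110.4
Step 2: Wing loading = 4335.99 N/m^2

4335.99


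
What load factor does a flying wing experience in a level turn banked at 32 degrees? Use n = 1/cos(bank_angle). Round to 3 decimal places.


Step 1: Convert 32 degrees to radians = 0.558505
Step 2: cos(32 deg) = 0.848048
Step 3: n = 1 / 0.848048 = 1.179

1.179


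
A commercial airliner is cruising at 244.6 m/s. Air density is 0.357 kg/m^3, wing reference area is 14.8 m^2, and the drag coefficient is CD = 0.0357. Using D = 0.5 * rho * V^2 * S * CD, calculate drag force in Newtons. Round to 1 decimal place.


Step 1: Dynamic pressure q = 0.5 * 0.357 * 244.6^2 = 10679.5051 Pa
Step 2: Drag D = q * S * CD = 10679.5051 * 14.8 * 0.0357
Step 3: D = 5642.6 N

5642.6


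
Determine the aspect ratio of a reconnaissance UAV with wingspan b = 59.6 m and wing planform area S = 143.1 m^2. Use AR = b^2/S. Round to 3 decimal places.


Step 1: b^2 = 59.6^2 = 3552.16
Step 2: AR = 3552.16 / 143.1 = 24.823

24.823


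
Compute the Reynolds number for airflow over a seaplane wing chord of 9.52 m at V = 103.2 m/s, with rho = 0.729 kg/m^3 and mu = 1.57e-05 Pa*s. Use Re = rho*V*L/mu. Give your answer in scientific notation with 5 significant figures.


Step 1: Numerator = rho * V * L = 0.729 * 103.2 * 9.52 = 716.216256
Step 2: Re = 716.216256 / 1.57e-05
Step 3: Re = 4.5619e+07

4.5619e+07


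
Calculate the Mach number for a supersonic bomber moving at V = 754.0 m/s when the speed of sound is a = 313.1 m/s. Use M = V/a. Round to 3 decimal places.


Step 1: M = V / a = 754.0 / 313.1
Step 2: M = 2.408

2.408


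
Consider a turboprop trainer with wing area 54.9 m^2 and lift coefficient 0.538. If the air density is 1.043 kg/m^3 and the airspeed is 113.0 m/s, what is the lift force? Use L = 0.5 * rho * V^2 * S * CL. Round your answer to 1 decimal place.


Step 1: Calculate dynamic pressure q = 0.5 * 1.043 * 113.0^2 = 0.5 * 1.043 * 12769.0 = 6659.0335 Pa
Step 2: Multiply by wing area and lift coefficient: L = 6659.0335 * 54.9 * 0.538
Step 3: L = 365580.9391 * 0.538 = 196682.5 N

196682.5


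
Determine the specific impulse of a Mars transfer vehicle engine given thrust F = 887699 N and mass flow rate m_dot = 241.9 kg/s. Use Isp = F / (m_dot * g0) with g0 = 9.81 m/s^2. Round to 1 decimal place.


Step 1: m_dot * g0 = 241.9 * 9.81 = 2373.04
Step 2: Isp = 887699 / 2373.04 = 374.1 s

374.1


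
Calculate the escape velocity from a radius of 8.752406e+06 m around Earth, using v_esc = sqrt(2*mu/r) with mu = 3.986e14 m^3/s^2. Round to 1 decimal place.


Step 1: 2*mu/r = 2 * 3.986e14 / 8.752406e+06 = 91083526.0613
Step 2: v_esc = sqrt(91083526.0613) = 9543.8 m/s

9543.8


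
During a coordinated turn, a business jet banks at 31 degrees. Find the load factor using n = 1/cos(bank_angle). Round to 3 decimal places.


Step 1: Convert 31 degrees to radians = 0.541052
Step 2: cos(31 deg) = 0.857167
Step 3: n = 1 / 0.857167 = 1.167

1.167


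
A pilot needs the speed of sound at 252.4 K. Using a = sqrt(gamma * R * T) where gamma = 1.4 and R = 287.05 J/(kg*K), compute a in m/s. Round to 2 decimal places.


Step 1: gamma * R * T = 1.4 * 287.05 * 252.4 = 101431.988
Step 2: a = sqrt(101431.988) = 318.48 m/s

318.48


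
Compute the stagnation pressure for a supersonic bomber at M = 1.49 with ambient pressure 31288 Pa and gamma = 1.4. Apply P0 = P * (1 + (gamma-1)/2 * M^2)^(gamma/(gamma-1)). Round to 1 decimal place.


Step 1: (gamma-1)/2 * M^2 = 0.2 * 2.2201 = 0.44402
Step 2: 1 + 0.44402 = 1.44402
Step 3: Exponent gamma/(gamma-1) = 3.5
Step 4: P0 = 31288 * 1.44402^3.5 = 113209.8 Pa

113209.8


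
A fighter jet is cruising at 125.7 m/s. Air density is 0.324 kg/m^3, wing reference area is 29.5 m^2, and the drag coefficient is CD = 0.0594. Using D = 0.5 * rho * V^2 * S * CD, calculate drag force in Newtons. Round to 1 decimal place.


Step 1: Dynamic pressure q = 0.5 * 0.324 * 125.7^2 = 2559.6794 Pa
Step 2: Drag D = q * S * CD = 2559.6794 * 29.5 * 0.0594
Step 3: D = 4485.3 N

4485.3


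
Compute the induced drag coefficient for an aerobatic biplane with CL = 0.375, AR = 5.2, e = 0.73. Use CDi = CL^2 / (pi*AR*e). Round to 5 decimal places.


Step 1: CL^2 = 0.375^2 = 0.140625
Step 2: pi * AR * e = 3.14159 * 5.2 * 0.73 = 11.925486
Step 3: CDi = 0.140625 / 11.925486 = 0.01179

0.01179


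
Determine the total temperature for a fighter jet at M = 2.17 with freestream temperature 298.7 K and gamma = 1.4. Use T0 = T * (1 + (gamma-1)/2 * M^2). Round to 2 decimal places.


Step 1: (gamma-1)/2 = 0.2
Step 2: M^2 = 4.7089
Step 3: 1 + 0.2 * 4.7089 = 1.94178
Step 4: T0 = 298.7 * 1.94178 = 580.01 K

580.01


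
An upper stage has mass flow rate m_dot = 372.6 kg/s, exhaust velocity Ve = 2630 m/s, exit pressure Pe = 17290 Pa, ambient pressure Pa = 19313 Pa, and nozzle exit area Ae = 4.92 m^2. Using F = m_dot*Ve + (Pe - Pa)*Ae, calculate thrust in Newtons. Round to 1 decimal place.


Step 1: Momentum thrust = m_dot * Ve = 372.6 * 2630 = 979938.0 N
Step 2: Pressure thrust = (Pe - Pa) * Ae = (17290 - 19313) * 4.92 = -9953.16 N
Step 3: Total thrust F = 979938.0 + -9953.16 = 969984.8 N

969984.8


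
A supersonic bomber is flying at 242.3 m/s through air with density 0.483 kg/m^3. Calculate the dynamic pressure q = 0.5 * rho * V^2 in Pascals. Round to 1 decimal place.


Step 1: V^2 = 242.3^2 = 58709.29
Step 2: q = 0.5 * 0.483 * 58709.29
Step 3: q = 14178.3 Pa

14178.3


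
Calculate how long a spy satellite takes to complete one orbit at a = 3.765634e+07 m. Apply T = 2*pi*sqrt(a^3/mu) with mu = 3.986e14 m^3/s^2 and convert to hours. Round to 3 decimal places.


Step 1: a^3 / mu = 5.339669e+22 / 3.986e14 = 1.339606e+08
Step 2: sqrt(1.339606e+08) = 11574.1342 s
Step 3: T = 2*pi * 11574.1342 = 72722.43 s
Step 4: T in hours = 72722.43 / 3600 = 20.201 hours

20.201


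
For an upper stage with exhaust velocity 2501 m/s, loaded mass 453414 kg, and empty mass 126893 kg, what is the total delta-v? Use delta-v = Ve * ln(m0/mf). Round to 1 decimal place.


Step 1: Mass ratio m0/mf = 453414 / 126893 = 3.573199
Step 2: ln(3.573199) = 1.273461
Step 3: delta-v = 2501 * 1.273461 = 3184.9 m/s

3184.9


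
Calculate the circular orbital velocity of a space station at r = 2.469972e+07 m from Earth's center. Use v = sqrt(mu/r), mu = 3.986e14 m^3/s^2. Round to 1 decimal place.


Step 1: mu / r = 3.986e14 / 2.469972e+07 = 16137834.7609
Step 2: v = sqrt(16137834.7609) = 4017.2 m/s

4017.2


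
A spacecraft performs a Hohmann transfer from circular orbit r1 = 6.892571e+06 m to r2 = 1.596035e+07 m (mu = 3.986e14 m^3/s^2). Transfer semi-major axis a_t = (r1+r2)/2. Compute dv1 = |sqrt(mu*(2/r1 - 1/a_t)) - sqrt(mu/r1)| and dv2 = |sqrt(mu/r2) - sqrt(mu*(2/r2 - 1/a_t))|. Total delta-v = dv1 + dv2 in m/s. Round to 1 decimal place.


Step 1: Transfer semi-major axis a_t = (6.892571e+06 + 1.596035e+07) / 2 = 1.142646e+07 m
Step 2: v1 (circular at r1) = sqrt(mu/r1) = 7604.63 m/s
Step 3: v_t1 = sqrt(mu*(2/r1 - 1/a_t)) = 8987.59 m/s
Step 4: dv1 = |8987.59 - 7604.63| = 1382.96 m/s
Step 5: v2 (circular at r2) = 4997.44 m/s, v_t2 = 3881.34 m/s
Step 6: dv2 = |4997.44 - 3881.34| = 1116.09 m/s
Step 7: Total delta-v = 1382.96 + 1116.09 = 2499.1 m/s

2499.1


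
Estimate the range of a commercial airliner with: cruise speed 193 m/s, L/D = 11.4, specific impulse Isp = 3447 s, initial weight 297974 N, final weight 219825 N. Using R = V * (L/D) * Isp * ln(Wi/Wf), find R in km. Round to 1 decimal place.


Step 1: Coefficient = V * (L/D) * Isp = 193 * 11.4 * 3447 = 7584089.4 m
Step 2: Wi/Wf = 297974 / 219825 = 1.355506
Step 3: ln(1.355506) = 0.304174
Step 4: R = 7584089.4 * 0.304174 = 2306886.3 m = 2306.9 km

2306.9


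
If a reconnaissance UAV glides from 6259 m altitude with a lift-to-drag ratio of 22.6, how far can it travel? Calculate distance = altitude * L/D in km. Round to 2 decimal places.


Step 1: Glide distance = altitude * L/D = 6259 * 22.6 = 141453.4 m
Step 2: Convert to km: 141453.4 / 1000 = 141.45 km

141.45


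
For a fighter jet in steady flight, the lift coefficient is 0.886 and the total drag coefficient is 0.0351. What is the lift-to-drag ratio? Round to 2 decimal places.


Step 1: L/D = CL / CD = 0.886 / 0.0351
Step 2: L/D = 25.24

25.24


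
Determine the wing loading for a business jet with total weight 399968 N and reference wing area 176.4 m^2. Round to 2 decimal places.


Step 1: Wing loading = W / S = 399968 / 176.4
Step 2: Wing loading = 2267.39 N/m^2

2267.39


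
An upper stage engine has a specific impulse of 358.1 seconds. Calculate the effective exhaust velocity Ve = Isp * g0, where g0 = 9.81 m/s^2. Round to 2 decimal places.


Step 1: Ve = Isp * g0 = 358.1 * 9.81
Step 2: Ve = 3512.96 m/s

3512.96


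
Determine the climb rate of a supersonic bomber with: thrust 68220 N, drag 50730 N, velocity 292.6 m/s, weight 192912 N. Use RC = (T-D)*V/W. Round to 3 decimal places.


Step 1: Excess thrust = T - D = 68220 - 50730 = 17490 N
Step 2: Excess power = 17490 * 292.6 = 5117574.0 W
Step 3: RC = 5117574.0 / 192912 = 26.528 m/s

26.528


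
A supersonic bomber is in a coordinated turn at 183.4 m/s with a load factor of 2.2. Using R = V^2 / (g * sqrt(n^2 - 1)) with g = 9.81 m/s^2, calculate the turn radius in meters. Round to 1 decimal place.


Step 1: V^2 = 183.4^2 = 33635.56
Step 2: n^2 - 1 = 2.2^2 - 1 = 3.84
Step 3: sqrt(3.84) = 1.959592
Step 4: R = 33635.56 / (9.81 * 1.959592) = 1749.7 m

1749.7


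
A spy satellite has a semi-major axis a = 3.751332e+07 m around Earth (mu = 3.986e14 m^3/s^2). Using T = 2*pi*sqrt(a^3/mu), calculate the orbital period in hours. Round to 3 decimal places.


Step 1: a^3 / mu = 5.279059e+22 / 3.986e14 = 1.324400e+08
Step 2: sqrt(1.324400e+08) = 11508.2584 s
Step 3: T = 2*pi * 11508.2584 = 72308.52 s
Step 4: T in hours = 72308.52 / 3600 = 20.086 hours

20.086


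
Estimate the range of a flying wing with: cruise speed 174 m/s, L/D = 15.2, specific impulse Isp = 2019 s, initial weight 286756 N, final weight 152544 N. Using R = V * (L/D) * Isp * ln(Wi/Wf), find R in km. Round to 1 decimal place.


Step 1: Coefficient = V * (L/D) * Isp = 174 * 15.2 * 2019 = 5339851.2 m
Step 2: Wi/Wf = 286756 / 152544 = 1.879825
Step 3: ln(1.879825) = 0.631179
Step 4: R = 5339851.2 * 0.631179 = 3370399.8 m = 3370.4 km

3370.4


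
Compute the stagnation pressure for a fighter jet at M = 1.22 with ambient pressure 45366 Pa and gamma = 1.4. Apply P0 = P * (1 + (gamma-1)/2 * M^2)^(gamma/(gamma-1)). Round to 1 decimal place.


Step 1: (gamma-1)/2 * M^2 = 0.2 * 1.4884 = 0.29768
Step 2: 1 + 0.29768 = 1.29768
Step 3: Exponent gamma/(gamma-1) = 3.5
Step 4: P0 = 45366 * 1.29768^3.5 = 112932.0 Pa

112932.0


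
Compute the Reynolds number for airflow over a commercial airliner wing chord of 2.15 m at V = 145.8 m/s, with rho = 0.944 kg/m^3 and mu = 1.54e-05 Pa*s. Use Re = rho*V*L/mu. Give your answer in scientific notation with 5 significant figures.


Step 1: Numerator = rho * V * L = 0.944 * 145.8 * 2.15 = 295.91568
Step 2: Re = 295.91568 / 1.54e-05
Step 3: Re = 1.9215e+07

1.9215e+07


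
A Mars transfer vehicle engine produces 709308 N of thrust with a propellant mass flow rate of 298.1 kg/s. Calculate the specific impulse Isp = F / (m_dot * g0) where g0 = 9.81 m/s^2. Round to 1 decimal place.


Step 1: m_dot * g0 = 298.1 * 9.81 = 2924.36
Step 2: Isp = 709308 / 2924.36 = 242.6 s

242.6


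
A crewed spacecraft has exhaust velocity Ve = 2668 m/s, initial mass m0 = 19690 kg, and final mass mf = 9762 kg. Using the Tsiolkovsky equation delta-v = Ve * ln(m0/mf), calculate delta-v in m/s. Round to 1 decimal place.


Step 1: Mass ratio m0/mf = 19690 / 9762 = 2.017005
Step 2: ln(2.017005) = 0.701614
Step 3: delta-v = 2668 * 0.701614 = 1871.9 m/s

1871.9


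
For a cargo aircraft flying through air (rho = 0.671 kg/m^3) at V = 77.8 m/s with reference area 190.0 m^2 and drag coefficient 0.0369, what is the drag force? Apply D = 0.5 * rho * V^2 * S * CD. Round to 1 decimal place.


Step 1: Dynamic pressure q = 0.5 * 0.671 * 77.8^2 = 2030.7278 Pa
Step 2: Drag D = q * S * CD = 2030.7278 * 190.0 * 0.0369
Step 3: D = 14237.4 N

14237.4


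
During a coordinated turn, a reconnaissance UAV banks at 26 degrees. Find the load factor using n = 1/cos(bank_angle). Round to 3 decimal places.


Step 1: Convert 26 degrees to radians = 0.453786
Step 2: cos(26 deg) = 0.898794
Step 3: n = 1 / 0.898794 = 1.113

1.113


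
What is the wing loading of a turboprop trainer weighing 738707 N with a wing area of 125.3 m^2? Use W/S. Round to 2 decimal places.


Step 1: Wing loading = W / S = 738707 / 125.3
Step 2: Wing loading = 5895.51 N/m^2

5895.51


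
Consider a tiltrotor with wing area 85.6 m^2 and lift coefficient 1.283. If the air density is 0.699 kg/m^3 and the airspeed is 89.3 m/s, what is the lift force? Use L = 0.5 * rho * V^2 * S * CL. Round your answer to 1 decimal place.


Step 1: Calculate dynamic pressure q = 0.5 * 0.699 * 89.3^2 = 0.5 * 0.699 * 7974.49 = 2787.0843 Pa
Step 2: Multiply by wing area and lift coefficient: L = 2787.0843 * 85.6 * 1.283
Step 3: L = 238574.4122 * 1.283 = 306091.0 N

306091.0


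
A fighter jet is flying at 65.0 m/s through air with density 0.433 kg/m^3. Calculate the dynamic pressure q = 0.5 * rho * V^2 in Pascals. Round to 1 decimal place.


Step 1: V^2 = 65.0^2 = 4225.0
Step 2: q = 0.5 * 0.433 * 4225.0
Step 3: q = 914.7 Pa

914.7
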